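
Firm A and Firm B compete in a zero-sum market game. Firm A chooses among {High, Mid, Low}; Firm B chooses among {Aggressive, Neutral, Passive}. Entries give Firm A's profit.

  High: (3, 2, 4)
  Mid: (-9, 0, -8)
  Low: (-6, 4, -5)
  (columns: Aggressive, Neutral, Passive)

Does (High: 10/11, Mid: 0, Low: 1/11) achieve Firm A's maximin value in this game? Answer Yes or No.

Yes

Against Aggressive this mix gives (10/11)·3 + (1/11)·(-6) = 24/11.
Against Neutral this mix gives (10/11)·2 + (1/11)·4 = 24/11.
Against Passive this mix gives (10/11)·4 + (1/11)·(-5) = 35/11.
All of Firm B's active replies (Aggressive, Neutral) yield 24/11, and no column does worse for Firm A. The mix makes Firm B indifferent and guarantees 24/11, so it is optimal.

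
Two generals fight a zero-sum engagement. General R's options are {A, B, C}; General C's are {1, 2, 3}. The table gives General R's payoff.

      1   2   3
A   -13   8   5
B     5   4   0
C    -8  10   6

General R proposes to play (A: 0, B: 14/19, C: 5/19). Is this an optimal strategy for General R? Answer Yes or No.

Against 1 this mix gives (14/19)·5 + (5/19)·(-8) = 30/19.
Against 2 this mix gives (14/19)·4 + (5/19)·10 = 106/19.
Against 3 this mix gives (14/19)·0 + (5/19)·6 = 30/19.
All of General C's active replies (1, 3) yield 30/19, and no column does worse for General R. The mix makes General C indifferent and guarantees 30/19, so it is optimal.

Yes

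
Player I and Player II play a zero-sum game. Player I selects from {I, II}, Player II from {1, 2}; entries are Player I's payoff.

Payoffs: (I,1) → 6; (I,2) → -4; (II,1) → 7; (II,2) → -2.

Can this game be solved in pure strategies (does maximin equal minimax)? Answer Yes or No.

Row minima: I → -4, II → -2; maximin = -2.
Column maxima: 1 → 7, 2 → -2; minimax = -2.
maximin = minimax = -2, so a saddle point exists.

Yes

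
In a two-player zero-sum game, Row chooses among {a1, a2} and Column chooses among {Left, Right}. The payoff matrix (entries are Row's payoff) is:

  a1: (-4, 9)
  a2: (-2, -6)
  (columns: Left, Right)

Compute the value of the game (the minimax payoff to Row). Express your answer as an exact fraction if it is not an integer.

-42/17

Row minima: a1 → -4, a2 → -6; maximin = -4.
Column maxima: Left → -2, Right → 9; minimax = -2.
-4 ≠ -2, so there is no saddle point; optimal play is mixed.
Let Row play a1 with probability p. Expected payoff against Left: (-4)p + (-2)(1−p) = −2p − 2; against Right: 9p + (-6)(1−p) = 15p − 6.
Setting these equal: −2p − 2 = 15p − 6 ⇒ −17p = -4 ⇒ p = 4/17, and the value is (-2)·(4/17) − 2 = -42/17.
For Column: with q = P(Left), equating a1's and a2's payoffs gives −13q + 9 = 4q − 6 ⇒ q = 15/17.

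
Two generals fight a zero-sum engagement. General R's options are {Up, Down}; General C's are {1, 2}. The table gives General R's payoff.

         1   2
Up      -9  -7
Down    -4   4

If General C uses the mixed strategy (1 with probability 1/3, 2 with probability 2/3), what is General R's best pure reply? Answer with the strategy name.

Down

Expected payoff of Up: (1/3)·(-9) + (2/3)·(-7) = -23/3.
Expected payoff of Down: (1/3)·(-4) + (2/3)·4 = 4/3.
The largest is 4/3, so General R's best response is Down.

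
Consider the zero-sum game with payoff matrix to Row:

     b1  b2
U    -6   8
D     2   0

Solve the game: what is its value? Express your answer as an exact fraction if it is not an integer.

1

Row minima: U → -6, D → 0; maximin = 0.
Column maxima: b1 → 2, b2 → 8; minimax = 2.
0 ≠ 2, so there is no saddle point; optimal play is mixed.
Let Row play U with probability p. Expected payoff against b1: (-6)p + 2(1−p) = −8p + 2; against b2: 8p + 0(1−p) = 8p.
Setting these equal: −8p + 2 = 8p ⇒ −16p = -2 ⇒ p = 1/8, and the value is (-8)·(1/8) + 2 = 1.
For Column: with q = P(b1), equating U's and D's payoffs gives −14q + 8 = 2q ⇒ q = 1/2.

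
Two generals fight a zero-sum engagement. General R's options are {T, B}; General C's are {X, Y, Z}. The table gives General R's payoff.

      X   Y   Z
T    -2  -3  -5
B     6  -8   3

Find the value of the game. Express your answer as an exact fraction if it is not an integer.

Row minima: T → -5, B → -8; maximin = -5.
Column maxima: X → 6, Y → -3, Z → 3; minimax = -3.
-5 ≠ -3, so there is no saddle point; optimal play is mixed.
X is strictly dominated by Y (it gives General R strictly more in every row), so General C never plays it.
On the remaining 2×2 (T, B vs Y, Z):
Let General R play T with probability p. Expected payoff against Y: (-3)p + (-8)(1−p) = 5p − 8; against Z: (-5)p + 3(1−p) = −8p + 3.
Setting these equal: 5p − 8 = −8p + 3 ⇒ 13p = 11 ⇒ p = 11/13, and the value is (5)·(11/13) − 8 = -49/13.
For General C: with q = P(Y), equating T's and B's payoffs gives 2q − 5 = −11q + 3 ⇒ q = 8/13.

-49/13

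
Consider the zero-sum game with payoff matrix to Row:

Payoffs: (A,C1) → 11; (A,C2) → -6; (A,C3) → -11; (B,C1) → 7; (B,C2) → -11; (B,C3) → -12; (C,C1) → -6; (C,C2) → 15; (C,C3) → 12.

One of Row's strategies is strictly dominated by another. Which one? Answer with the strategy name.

B

A gives a strictly higher payoff than B against every column: 11 > 7, -6 > -11, -11 > -12.
So B is strictly dominated and Row never plays it.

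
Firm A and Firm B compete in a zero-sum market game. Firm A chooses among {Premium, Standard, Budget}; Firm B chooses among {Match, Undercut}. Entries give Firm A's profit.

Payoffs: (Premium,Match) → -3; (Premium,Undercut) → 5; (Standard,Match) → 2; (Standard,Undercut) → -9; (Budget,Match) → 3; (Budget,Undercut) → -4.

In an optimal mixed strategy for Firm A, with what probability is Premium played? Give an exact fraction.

Row minima: Premium → -3, Standard → -9, Budget → -4; maximin = -3.
Column maxima: Match → 3, Undercut → 5; minimax = 3.
-3 ≠ 3, so there is no saddle point; optimal play is mixed.
Standard is strictly dominated by Budget, so Firm A never plays it.
On the remaining 2×2 (Premium, Budget vs Match, Undercut):
Let Firm A play Premium with probability p. Expected payoff against Match: (-3)p + 3(1−p) = −6p + 3; against Undercut: 5p + (-4)(1−p) = 9p − 4.
Setting these equal: −6p + 3 = 9p − 4 ⇒ −15p = -7 ⇒ p = 7/15, and the value is (-6)·(7/15) + 3 = 1/5.
For Firm B: with q = P(Match), equating Premium's and Budget's payoffs gives −8q + 5 = 7q − 4 ⇒ q = 3/5.

7/15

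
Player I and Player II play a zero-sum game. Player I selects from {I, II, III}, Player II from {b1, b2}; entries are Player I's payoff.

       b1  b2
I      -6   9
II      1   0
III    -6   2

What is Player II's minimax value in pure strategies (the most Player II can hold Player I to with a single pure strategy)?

1

Column maxima: b1 → 1, b2 → 9.
The smallest of these is 1.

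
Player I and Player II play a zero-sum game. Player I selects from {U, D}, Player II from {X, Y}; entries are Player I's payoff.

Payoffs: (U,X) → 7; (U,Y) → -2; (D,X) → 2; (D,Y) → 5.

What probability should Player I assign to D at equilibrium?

3/4

Row minima: U → -2, D → 2; maximin = 2.
Column maxima: X → 7, Y → 5; minimax = 5.
2 ≠ 5, so there is no saddle point; optimal play is mixed.
Let Player I play U with probability p. Expected payoff against X: 7p + 2(1−p) = 5p + 2; against Y: (-2)p + 5(1−p) = −7p + 5.
Setting these equal: 5p + 2 = −7p + 5 ⇒ 12p = 3 ⇒ p = 1/4, and the value is (5)·(1/4) + 2 = 13/4.
For Player II: with q = P(X), equating U's and D's payoffs gives 9q − 2 = −3q + 5 ⇒ q = 7/12.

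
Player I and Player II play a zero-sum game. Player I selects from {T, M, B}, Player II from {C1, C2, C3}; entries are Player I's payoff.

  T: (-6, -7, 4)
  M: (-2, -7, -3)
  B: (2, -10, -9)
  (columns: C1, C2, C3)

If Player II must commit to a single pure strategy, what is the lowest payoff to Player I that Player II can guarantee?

Column maxima: C1 → 2, C2 → -7, C3 → 4.
The smallest of these is -7.

-7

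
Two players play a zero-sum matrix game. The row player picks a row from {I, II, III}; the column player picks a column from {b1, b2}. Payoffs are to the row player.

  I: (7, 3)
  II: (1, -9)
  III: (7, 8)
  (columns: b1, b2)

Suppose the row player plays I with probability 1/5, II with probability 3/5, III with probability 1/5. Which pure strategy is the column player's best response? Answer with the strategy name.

b2

If the column player plays b1, the row player's expected payoff is (1/5)·7 + (3/5)·1 + (1/5)·7 = 17/5.
If the column player plays b2, the row player's expected payoff is (1/5)·3 + (3/5)·(-9) + (1/5)·8 = -16/5.
The column player minimizes the row player's payoff; the smallest is -16/5, so the best response is b2.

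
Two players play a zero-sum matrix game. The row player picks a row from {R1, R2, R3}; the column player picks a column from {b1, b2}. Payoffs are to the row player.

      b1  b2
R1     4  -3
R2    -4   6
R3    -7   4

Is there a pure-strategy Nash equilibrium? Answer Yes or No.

Row minima: R1 → -3, R2 → -4, R3 → -7; maximin = -3.
Column maxima: b1 → 4, b2 → 6; minimax = 4.
-3 ≠ 4, so no pure-strategy equilibrium exists.

No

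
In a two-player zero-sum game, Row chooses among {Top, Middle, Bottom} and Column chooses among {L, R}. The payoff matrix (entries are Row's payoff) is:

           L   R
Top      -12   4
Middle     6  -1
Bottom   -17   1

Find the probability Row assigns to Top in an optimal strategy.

Row minima: Top → -12, Middle → -1, Bottom → -17; maximin = -1.
Column maxima: L → 6, R → 4; minimax = 4.
-1 ≠ 4, so there is no saddle point; optimal play is mixed.
Bottom is strictly dominated by Top, so Row never plays it.
On the remaining 2×2 (Top, Middle vs L, R):
Let Row play Top with probability p. Expected payoff against L: (-12)p + 6(1−p) = −18p + 6; against R: 4p + (-1)(1−p) = 5p − 1.
Setting these equal: −18p + 6 = 5p − 1 ⇒ −23p = -7 ⇒ p = 7/23, and the value is (-18)·(7/23) + 6 = 12/23.
For Column: with q = P(L), equating Top's and Middle's payoffs gives −16q + 4 = 7q − 1 ⇒ q = 5/23.

7/23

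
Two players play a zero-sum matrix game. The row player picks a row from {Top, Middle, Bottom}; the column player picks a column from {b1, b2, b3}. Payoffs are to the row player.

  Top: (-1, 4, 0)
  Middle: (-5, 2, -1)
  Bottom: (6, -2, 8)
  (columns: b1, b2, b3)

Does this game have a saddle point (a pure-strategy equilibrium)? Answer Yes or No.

Row minima: Top → -1, Middle → -5, Bottom → -2; maximin = -1.
Column maxima: b1 → 6, b2 → 4, b3 → 8; minimax = 4.
-1 ≠ 4, so no pure-strategy equilibrium exists.

No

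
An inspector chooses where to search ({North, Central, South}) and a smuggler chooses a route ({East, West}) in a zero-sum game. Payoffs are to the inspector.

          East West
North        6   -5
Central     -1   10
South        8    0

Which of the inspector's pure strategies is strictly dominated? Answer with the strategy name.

South gives a strictly higher payoff than North against every column: 8 > 6, 0 > -5.
So North is strictly dominated and the inspector never plays it.

North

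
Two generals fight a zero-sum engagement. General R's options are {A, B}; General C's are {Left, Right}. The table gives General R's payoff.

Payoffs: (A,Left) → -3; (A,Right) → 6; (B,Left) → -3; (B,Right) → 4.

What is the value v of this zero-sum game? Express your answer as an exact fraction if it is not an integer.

-3

Row minima: A → -3, B → -3; maximin = -3.
Column maxima: Left → -3, Right → 6; minimax = -3.
Since maximin = minimax = -3, there is a saddle point and the value is -3.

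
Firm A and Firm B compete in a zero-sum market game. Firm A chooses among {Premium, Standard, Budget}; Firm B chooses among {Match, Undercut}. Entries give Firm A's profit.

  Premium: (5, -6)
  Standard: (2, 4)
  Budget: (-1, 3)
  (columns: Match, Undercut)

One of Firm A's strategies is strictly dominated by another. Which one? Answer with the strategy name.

Standard gives a strictly higher payoff than Budget against every column: 2 > -1, 4 > 3.
So Budget is strictly dominated and Firm A never plays it.

Budget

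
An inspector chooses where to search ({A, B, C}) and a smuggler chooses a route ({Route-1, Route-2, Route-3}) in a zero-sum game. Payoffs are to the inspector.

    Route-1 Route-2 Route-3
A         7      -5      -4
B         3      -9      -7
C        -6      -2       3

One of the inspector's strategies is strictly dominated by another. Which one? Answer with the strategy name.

A gives a strictly higher payoff than B against every column: 7 > 3, -5 > -9, -4 > -7.
So B is strictly dominated and the inspector never plays it.

B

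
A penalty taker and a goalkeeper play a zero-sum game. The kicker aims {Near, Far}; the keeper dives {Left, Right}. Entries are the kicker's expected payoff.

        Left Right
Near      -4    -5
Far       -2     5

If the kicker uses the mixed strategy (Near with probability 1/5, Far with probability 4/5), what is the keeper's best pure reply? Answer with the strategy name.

If the keeper plays Left, the kicker's expected payoff is (1/5)·(-4) + (4/5)·(-2) = -12/5.
If the keeper plays Right, the kicker's expected payoff is (1/5)·(-5) + (4/5)·5 = 3.
The keeper minimizes the kicker's payoff; the smallest is -12/5, so the best response is Left.

Left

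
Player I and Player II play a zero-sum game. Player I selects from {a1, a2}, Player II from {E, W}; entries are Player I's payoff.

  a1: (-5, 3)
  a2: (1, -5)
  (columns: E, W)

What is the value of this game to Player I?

Row minima: a1 → -5, a2 → -5; maximin = -5.
Column maxima: E → 1, W → 3; minimax = 1.
-5 ≠ 1, so there is no saddle point; optimal play is mixed.
Let Player I play a1 with probability p. Expected payoff against E: (-5)p + 1(1−p) = −6p + 1; against W: 3p + (-5)(1−p) = 8p − 5.
Setting these equal: −6p + 1 = 8p − 5 ⇒ −14p = -6 ⇒ p = 3/7, and the value is (-6)·(3/7) + 1 = -11/7.
For Player II: with q = P(E), equating a1's and a2's payoffs gives −8q + 3 = 6q − 5 ⇒ q = 4/7.

-11/7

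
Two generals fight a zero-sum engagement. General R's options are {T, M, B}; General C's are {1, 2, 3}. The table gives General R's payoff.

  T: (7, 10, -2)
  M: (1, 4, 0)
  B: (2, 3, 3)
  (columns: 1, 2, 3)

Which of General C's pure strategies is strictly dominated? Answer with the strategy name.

1 holds General R's payoff strictly below 2 in every row: 7 < 10, 1 < 4, 2 < 3.
So 2 is strictly dominated for General C.

2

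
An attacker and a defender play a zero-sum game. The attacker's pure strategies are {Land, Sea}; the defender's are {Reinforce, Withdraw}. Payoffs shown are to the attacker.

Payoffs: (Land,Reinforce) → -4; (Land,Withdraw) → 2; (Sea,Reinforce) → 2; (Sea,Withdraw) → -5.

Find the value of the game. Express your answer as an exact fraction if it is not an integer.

Row minima: Land → -4, Sea → -5; maximin = -4.
Column maxima: Reinforce → 2, Withdraw → 2; minimax = 2.
-4 ≠ 2, so there is no saddle point; optimal play is mixed.
Let the attacker play Land with probability p. Expected payoff against Reinforce: (-4)p + 2(1−p) = −6p + 2; against Withdraw: 2p + (-5)(1−p) = 7p − 5.
Setting these equal: −6p + 2 = 7p − 5 ⇒ −13p = -7 ⇒ p = 7/13, and the value is (-6)·(7/13) + 2 = -16/13.
For the defender: with q = P(Reinforce), equating Land's and Sea's payoffs gives −6q + 2 = 7q − 5 ⇒ q = 7/13.

-16/13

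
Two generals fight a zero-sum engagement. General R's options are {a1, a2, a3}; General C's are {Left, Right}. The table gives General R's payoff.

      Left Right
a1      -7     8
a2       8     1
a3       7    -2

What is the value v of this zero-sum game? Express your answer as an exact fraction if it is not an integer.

Row minima: a1 → -7, a2 → 1, a3 → -2; maximin = 1.
Column maxima: Left → 8, Right → 8; minimax = 8.
1 ≠ 8, so there is no saddle point; optimal play is mixed.
a3 is strictly dominated by a2, so General R never plays it.
On the remaining 2×2 (a1, a2 vs Left, Right):
Let General R play a1 with probability p. Expected payoff against Left: (-7)p + 8(1−p) = −15p + 8; against Right: 8p + 1(1−p) = 7p + 1.
Setting these equal: −15p + 8 = 7p + 1 ⇒ −22p = -7 ⇒ p = 7/22, and the value is (-15)·(7/22) + 8 = 71/22.
For General C: with q = P(Left), equating a1's and a2's payoffs gives −15q + 8 = 7q + 1 ⇒ q = 7/22.

71/22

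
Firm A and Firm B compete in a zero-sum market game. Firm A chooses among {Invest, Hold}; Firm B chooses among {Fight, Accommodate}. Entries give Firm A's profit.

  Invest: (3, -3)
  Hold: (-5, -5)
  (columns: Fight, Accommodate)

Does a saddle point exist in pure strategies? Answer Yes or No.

Row minima: Invest → -3, Hold → -5; maximin = -3.
Column maxima: Fight → 3, Accommodate → -3; minimax = -3.
maximin = minimax = -3, so a saddle point exists.

Yes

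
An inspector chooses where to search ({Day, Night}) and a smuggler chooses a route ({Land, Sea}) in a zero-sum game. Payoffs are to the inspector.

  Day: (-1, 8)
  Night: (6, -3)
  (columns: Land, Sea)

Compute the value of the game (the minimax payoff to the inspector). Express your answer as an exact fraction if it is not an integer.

5/2

Row minima: Day → -1, Night → -3; maximin = -1.
Column maxima: Land → 6, Sea → 8; minimax = 6.
-1 ≠ 6, so there is no saddle point; optimal play is mixed.
Let the inspector play Day with probability p. Expected payoff against Land: (-1)p + 6(1−p) = −7p + 6; against Sea: 8p + (-3)(1−p) = 11p − 3.
Setting these equal: −7p + 6 = 11p − 3 ⇒ −18p = -9 ⇒ p = 1/2, and the value is (-7)·(1/2) + 6 = 5/2.
For the smuggler: with q = P(Land), equating Day's and Night's payoffs gives −9q + 8 = 9q − 3 ⇒ q = 11/18.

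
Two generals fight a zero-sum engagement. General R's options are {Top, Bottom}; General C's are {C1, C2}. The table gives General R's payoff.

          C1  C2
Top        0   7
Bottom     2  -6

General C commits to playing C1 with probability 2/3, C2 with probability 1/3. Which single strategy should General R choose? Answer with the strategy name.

Expected payoff of Top: (2/3)·0 + (1/3)·7 = 7/3.
Expected payoff of Bottom: (2/3)·2 + (1/3)·(-6) = -2/3.
The largest is 7/3, so General R's best response is Top.

Top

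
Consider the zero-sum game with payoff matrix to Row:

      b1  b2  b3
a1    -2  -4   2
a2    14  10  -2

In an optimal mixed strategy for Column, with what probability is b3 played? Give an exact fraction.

7/9

Row minima: a1 → -4, a2 → -2; maximin = -2.
Column maxima: b1 → 14, b2 → 10, b3 → 2; minimax = 2.
-2 ≠ 2, so there is no saddle point; optimal play is mixed.
b1 is strictly dominated by b2 (it gives Row strictly more in every row), so Column never plays it.
On the remaining 2×2 (a1, a2 vs b2, b3):
Let Row play a1 with probability p. Expected payoff against b2: (-4)p + 10(1−p) = −14p + 10; against b3: 2p + (-2)(1−p) = 4p − 2.
Setting these equal: −14p + 10 = 4p − 2 ⇒ −18p = -12 ⇒ p = 2/3, and the value is (-14)·(2/3) + 10 = 2/3.
For Column: with q = P(b2), equating a1's and a2's payoffs gives −6q + 2 = 12q − 2 ⇒ q = 2/9.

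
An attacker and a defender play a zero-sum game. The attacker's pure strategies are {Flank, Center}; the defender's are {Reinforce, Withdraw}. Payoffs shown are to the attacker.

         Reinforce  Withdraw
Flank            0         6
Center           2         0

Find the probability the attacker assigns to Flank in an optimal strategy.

Row minima: Flank → 0, Center → 0; maximin = 0.
Column maxima: Reinforce → 2, Withdraw → 6; minimax = 2.
0 ≠ 2, so there is no saddle point; optimal play is mixed.
Let the attacker play Flank with probability p. Expected payoff against Reinforce: 0p + 2(1−p) = −2p + 2; against Withdraw: 6p + 0(1−p) = 6p.
Setting these equal: −2p + 2 = 6p ⇒ −8p = -2 ⇒ p = 1/4, and the value is (-2)·(1/4) + 2 = 3/2.
For the defender: with q = P(Reinforce), equating Flank's and Center's payoffs gives −6q + 6 = 2q ⇒ q = 3/4.

1/4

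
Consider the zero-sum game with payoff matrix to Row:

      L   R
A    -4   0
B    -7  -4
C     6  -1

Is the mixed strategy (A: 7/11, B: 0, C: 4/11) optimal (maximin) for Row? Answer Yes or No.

Against L this mix gives (7/11)·(-4) + (4/11)·6 = -4/11.
Against R this mix gives (7/11)·0 + (4/11)·(-1) = -4/11.
All of Column's active replies (L, R) yield -4/11, and no column does worse for Row. The mix makes Column indifferent and guarantees -4/11, so it is optimal.

Yes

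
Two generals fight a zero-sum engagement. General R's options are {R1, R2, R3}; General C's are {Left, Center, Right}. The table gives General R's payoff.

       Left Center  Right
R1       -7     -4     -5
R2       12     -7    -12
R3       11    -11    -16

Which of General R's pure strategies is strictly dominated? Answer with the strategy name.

R3

R2 gives a strictly higher payoff than R3 against every column: 12 > 11, -7 > -11, -12 > -16.
So R3 is strictly dominated and General R never plays it.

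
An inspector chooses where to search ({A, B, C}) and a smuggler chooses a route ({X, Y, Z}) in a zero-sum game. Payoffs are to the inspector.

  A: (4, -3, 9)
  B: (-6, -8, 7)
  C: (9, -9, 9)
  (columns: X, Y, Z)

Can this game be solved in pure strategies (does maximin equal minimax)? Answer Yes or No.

Yes

Row minima: A → -3, B → -8, C → -9; maximin = -3.
Column maxima: X → 9, Y → -3, Z → 9; minimax = -3.
maximin = minimax = -3, so a saddle point exists.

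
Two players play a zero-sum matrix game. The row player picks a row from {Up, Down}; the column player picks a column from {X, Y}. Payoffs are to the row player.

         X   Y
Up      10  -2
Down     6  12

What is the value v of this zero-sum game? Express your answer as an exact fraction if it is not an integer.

22/3

Row minima: Up → -2, Down → 6; maximin = 6.
Column maxima: X → 10, Y → 12; minimax = 10.
6 ≠ 10, so there is no saddle point; optimal play is mixed.
Let the row player play Up with probability p. Expected payoff against X: 10p + 6(1−p) = 4p + 6; against Y: (-2)p + 12(1−p) = −14p + 12.
Setting these equal: 4p + 6 = −14p + 12 ⇒ 18p = 6 ⇒ p = 1/3, and the value is (4)·(1/3) + 6 = 22/3.
For the column player: with q = P(X), equating Up's and Down's payoffs gives 12q − 2 = −6q + 12 ⇒ q = 7/9.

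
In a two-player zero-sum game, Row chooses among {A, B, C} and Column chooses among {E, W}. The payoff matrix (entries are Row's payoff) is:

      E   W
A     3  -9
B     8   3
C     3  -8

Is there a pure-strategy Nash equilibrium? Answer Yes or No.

Yes

Row minima: A → -9, B → 3, C → -8; maximin = 3.
Column maxima: E → 8, W → 3; minimax = 3.
maximin = minimax = 3, so a saddle point exists.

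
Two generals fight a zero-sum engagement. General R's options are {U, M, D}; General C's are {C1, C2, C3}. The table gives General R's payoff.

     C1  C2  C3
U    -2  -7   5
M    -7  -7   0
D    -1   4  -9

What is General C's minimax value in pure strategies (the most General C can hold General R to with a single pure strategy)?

Column maxima: C1 → -1, C2 → 4, C3 → 5.
The smallest of these is -1.

-1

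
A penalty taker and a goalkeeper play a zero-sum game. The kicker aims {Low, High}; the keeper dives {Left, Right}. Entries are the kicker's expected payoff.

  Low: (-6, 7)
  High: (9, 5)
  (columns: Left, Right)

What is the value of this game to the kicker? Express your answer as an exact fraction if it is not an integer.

93/17

Row minima: Low → -6, High → 5; maximin = 5.
Column maxima: Left → 9, Right → 7; minimax = 7.
5 ≠ 7, so there is no saddle point; optimal play is mixed.
Let the kicker play Low with probability p. Expected payoff against Left: (-6)p + 9(1−p) = −15p + 9; against Right: 7p + 5(1−p) = 2p + 5.
Setting these equal: −15p + 9 = 2p + 5 ⇒ −17p = -4 ⇒ p = 4/17, and the value is (-15)·(4/17) + 9 = 93/17.
For the keeper: with q = P(Left), equating Low's and High's payoffs gives −13q + 7 = 4q + 5 ⇒ q = 2/17.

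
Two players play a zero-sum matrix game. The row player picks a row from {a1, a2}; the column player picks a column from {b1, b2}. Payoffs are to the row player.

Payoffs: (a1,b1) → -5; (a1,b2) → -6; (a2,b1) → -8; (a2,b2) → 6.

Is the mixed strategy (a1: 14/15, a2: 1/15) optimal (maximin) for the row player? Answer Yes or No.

Yes

Against b1 this mix gives (14/15)·(-5) + (1/15)·(-8) = -26/5.
Against b2 this mix gives (14/15)·(-6) + (1/15)·6 = -26/5.
All of the column player's active replies (b1, b2) yield -26/5, and no column does worse for the row player. The mix makes the column player indifferent and guarantees -26/5, so it is optimal.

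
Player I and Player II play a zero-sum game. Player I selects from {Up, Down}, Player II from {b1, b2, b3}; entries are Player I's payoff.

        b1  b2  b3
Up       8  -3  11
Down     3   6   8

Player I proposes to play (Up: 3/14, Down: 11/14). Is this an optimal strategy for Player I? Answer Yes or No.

Against b1 this mix gives (3/14)·8 + (11/14)·3 = 57/14.
Against b2 this mix gives (3/14)·(-3) + (11/14)·6 = 57/14.
Against b3 this mix gives (3/14)·11 + (11/14)·8 = 121/14.
All of Player II's active replies (b1, b2) yield 57/14, and no column does worse for Player I. The mix makes Player II indifferent and guarantees 57/14, so it is optimal.

Yes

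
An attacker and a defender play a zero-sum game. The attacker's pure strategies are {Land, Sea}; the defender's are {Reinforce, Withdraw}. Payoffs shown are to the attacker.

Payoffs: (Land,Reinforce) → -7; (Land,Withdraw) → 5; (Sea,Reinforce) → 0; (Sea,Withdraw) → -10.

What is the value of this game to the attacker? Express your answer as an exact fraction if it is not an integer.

-35/11

Row minima: Land → -7, Sea → -10; maximin = -7.
Column maxima: Reinforce → 0, Withdraw → 5; minimax = 0.
-7 ≠ 0, so there is no saddle point; optimal play is mixed.
Let the attacker play Land with probability p. Expected payoff against Reinforce: (-7)p + 0(1−p) = −7p; against Withdraw: 5p + (-10)(1−p) = 15p − 10.
Setting these equal: −7p = 15p − 10 ⇒ −22p = -10 ⇒ p = 5/11, and the value is (-7)·(5/11) = -35/11.
For the defender: with q = P(Reinforce), equating Land's and Sea's payoffs gives −12q + 5 = 10q − 10 ⇒ q = 15/22.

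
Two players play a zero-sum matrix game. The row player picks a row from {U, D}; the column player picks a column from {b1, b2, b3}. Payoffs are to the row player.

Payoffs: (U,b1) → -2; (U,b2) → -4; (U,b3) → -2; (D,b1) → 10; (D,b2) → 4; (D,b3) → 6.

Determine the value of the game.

4

Row minima: U → -4, D → 4; maximin = 4.
Column maxima: b1 → 10, b2 → 4, b3 → 6; minimax = 4.
Since maximin = minimax = 4, there is a saddle point and the value is 4.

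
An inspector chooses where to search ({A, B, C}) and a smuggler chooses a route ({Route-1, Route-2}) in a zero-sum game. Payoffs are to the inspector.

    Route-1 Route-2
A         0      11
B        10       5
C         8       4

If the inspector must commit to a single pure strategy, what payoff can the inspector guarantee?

5

Row minima: A → 0, B → 5, C → 4.
The best of these is 5.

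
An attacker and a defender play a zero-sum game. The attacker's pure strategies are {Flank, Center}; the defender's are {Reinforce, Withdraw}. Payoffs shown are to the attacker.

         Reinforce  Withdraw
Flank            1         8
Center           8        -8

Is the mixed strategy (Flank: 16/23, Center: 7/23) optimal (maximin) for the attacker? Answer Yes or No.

Against Reinforce this mix gives (16/23)·1 + (7/23)·8 = 72/23.
Against Withdraw this mix gives (16/23)·8 + (7/23)·(-8) = 72/23.
All of the defender's active replies (Reinforce, Withdraw) yield 72/23, and no column does worse for the attacker. The mix makes the defender indifferent and guarantees 72/23, so it is optimal.

Yes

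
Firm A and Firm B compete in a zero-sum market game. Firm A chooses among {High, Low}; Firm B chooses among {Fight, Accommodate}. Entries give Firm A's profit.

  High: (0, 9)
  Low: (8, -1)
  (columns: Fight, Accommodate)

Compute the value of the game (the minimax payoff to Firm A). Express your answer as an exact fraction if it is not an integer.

Row minima: High → 0, Low → -1; maximin = 0.
Column maxima: Fight → 8, Accommodate → 9; minimax = 8.
0 ≠ 8, so there is no saddle point; optimal play is mixed.
Let Firm A play High with probability p. Expected payoff against Fight: 0p + 8(1−p) = −8p + 8; against Accommodate: 9p + (-1)(1−p) = 10p − 1.
Setting these equal: −8p + 8 = 10p − 1 ⇒ −18p = -9 ⇒ p = 1/2, and the value is (-8)·(1/2) + 8 = 4.
For Firm B: with q = P(Fight), equating High's and Low's payoffs gives −9q + 9 = 9q − 1 ⇒ q = 5/9.

4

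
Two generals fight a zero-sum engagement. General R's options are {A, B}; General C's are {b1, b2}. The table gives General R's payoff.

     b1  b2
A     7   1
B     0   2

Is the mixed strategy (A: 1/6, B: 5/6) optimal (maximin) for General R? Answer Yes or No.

No

Against b1 this mix gives (1/6)·7 + (5/6)·0 = 7/6.
Against b2 this mix gives (1/6)·1 + (5/6)·2 = 11/6.
General C will play b1, holding General R to 7/6. Shifting weight toward the row that does better against b1 would raise this floor (the equalizing mix achieves 7/4 against both b1 and b2), so the proposed strategy is not optimal.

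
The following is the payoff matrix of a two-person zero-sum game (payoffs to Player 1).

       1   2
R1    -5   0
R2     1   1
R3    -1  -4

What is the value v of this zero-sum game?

1

Row minima: R1 → -5, R2 → 1, R3 → -4; maximin = 1.
Column maxima: 1 → 1, 2 → 1; minimax = 1.
Since maximin = minimax = 1, there is a saddle point and the value is 1.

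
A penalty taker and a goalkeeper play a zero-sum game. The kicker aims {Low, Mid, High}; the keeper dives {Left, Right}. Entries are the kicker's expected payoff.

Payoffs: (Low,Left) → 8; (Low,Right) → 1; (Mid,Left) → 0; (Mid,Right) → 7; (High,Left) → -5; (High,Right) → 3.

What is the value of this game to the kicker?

Row minima: Low → 1, Mid → 0, High → -5; maximin = 1.
Column maxima: Left → 8, Right → 7; minimax = 7.
1 ≠ 7, so there is no saddle point; optimal play is mixed.
High is strictly dominated by Mid, so the kicker never plays it.
On the remaining 2×2 (Low, Mid vs Left, Right):
Let the kicker play Low with probability p. Expected payoff against Left: 8p + 0(1−p) = 8p; against Right: 1p + 7(1−p) = −6p + 7.
Setting these equal: 8p = −6p + 7 ⇒ 14p = 7 ⇒ p = 1/2, and the value is (8)·(1/2) = 4.
For the keeper: with q = P(Left), equating Low's and Mid's payoffs gives 7q + 1 = −7q + 7 ⇒ q = 3/7.

4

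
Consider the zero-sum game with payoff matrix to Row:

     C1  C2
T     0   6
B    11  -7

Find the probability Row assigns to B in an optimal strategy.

Row minima: T → 0, B → -7; maximin = 0.
Column maxima: C1 → 11, C2 → 6; minimax = 6.
0 ≠ 6, so there is no saddle point; optimal play is mixed.
Let Row play T with probability p. Expected payoff against C1: 0p + 11(1−p) = −11p + 11; against C2: 6p + (-7)(1−p) = 13p − 7.
Setting these equal: −11p + 11 = 13p − 7 ⇒ −24p = -18 ⇒ p = 3/4, and the value is (-11)·(3/4) + 11 = 11/4.
For Column: with q = P(C1), equating T's and B's payoffs gives −6q + 6 = 18q − 7 ⇒ q = 13/24.

1/4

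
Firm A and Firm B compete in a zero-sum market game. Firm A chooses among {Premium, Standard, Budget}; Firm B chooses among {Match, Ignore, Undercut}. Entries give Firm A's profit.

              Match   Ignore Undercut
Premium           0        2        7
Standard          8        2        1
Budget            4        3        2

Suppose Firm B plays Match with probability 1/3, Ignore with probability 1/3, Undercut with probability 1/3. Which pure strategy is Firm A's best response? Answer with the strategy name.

Standard

Expected payoff of Premium: (1/3)·0 + (1/3)·2 + (1/3)·7 = 3.
Expected payoff of Standard: (1/3)·8 + (1/3)·2 + (1/3)·1 = 11/3.
Expected payoff of Budget: (1/3)·4 + (1/3)·3 + (1/3)·2 = 3.
The largest is 11/3, so Firm A's best response is Standard.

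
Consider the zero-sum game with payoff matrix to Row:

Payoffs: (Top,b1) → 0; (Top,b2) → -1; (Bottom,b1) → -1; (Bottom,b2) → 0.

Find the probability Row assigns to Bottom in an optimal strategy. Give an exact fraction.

Row minima: Top → -1, Bottom → -1; maximin = -1.
Column maxima: b1 → 0, b2 → 0; minimax = 0.
-1 ≠ 0, so there is no saddle point; optimal play is mixed.
Let Row play Top with probability p. Expected payoff against b1: 0p + (-1)(1−p) = p − 1; against b2: (-1)p + 0(1−p) = −p.
Setting these equal: p − 1 = −p ⇒ 2p = 1 ⇒ p = 1/2, and the value is (1)·(1/2) − 1 = -1/2.
For Column: with q = P(b1), equating Top's and Bottom's payoffs gives q − 1 = −q ⇒ q = 1/2.

1/2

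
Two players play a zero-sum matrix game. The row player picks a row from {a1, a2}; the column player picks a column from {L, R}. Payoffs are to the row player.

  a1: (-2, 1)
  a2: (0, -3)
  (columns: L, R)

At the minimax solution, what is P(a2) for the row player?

1/2

Row minima: a1 → -2, a2 → -3; maximin = -2.
Column maxima: L → 0, R → 1; minimax = 0.
-2 ≠ 0, so there is no saddle point; optimal play is mixed.
Let the row player play a1 with probability p. Expected payoff against L: (-2)p + 0(1−p) = −2p; against R: 1p + (-3)(1−p) = 4p − 3.
Setting these equal: −2p = 4p − 3 ⇒ −6p = -3 ⇒ p = 1/2, and the value is (-2)·(1/2) = -1.
For the column player: with q = P(L), equating a1's and a2's payoffs gives −3q + 1 = 3q − 3 ⇒ q = 2/3.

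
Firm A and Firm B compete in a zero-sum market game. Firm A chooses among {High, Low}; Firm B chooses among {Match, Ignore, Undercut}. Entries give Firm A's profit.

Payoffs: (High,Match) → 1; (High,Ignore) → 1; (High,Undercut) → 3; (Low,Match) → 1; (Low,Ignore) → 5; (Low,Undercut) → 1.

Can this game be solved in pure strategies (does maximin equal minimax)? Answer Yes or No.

Yes

Row minima: High → 1, Low → 1; maximin = 1.
Column maxima: Match → 1, Ignore → 5, Undercut → 3; minimax = 1.
maximin = minimax = 1, so a saddle point exists.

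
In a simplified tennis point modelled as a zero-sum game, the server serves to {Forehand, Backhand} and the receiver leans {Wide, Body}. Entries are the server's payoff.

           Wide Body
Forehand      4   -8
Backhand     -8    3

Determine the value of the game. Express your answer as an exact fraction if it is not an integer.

Row minima: Forehand → -8, Backhand → -8; maximin = -8.
Column maxima: Wide → 4, Body → 3; minimax = 3.
-8 ≠ 3, so there is no saddle point; optimal play is mixed.
Let the server play Forehand with probability p. Expected payoff against Wide: 4p + (-8)(1−p) = 12p − 8; against Body: (-8)p + 3(1−p) = −11p + 3.
Setting these equal: 12p − 8 = −11p + 3 ⇒ 23p = 11 ⇒ p = 11/23, and the value is (12)·(11/23) − 8 = -52/23.
For the receiver: with q = P(Wide), equating Forehand's and Backhand's payoffs gives 12q − 8 = −11q + 3 ⇒ q = 11/23.

-52/23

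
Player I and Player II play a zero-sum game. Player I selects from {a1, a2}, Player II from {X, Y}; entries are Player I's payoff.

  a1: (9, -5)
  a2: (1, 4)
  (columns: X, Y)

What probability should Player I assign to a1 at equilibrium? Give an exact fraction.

3/17

Row minima: a1 → -5, a2 → 1; maximin = 1.
Column maxima: X → 9, Y → 4; minimax = 4.
1 ≠ 4, so there is no saddle point; optimal play is mixed.
Let Player I play a1 with probability p. Expected payoff against X: 9p + 1(1−p) = 8p + 1; against Y: (-5)p + 4(1−p) = −9p + 4.
Setting these equal: 8p + 1 = −9p + 4 ⇒ 17p = 3 ⇒ p = 3/17, and the value is (8)·(3/17) + 1 = 41/17.
For Player II: with q = P(X), equating a1's and a2's payoffs gives 14q − 5 = −3q + 4 ⇒ q = 9/17.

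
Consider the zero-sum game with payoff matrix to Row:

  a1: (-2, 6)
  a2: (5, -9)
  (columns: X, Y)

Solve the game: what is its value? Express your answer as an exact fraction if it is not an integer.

Row minima: a1 → -2, a2 → -9; maximin = -2.
Column maxima: X → 5, Y → 6; minimax = 5.
-2 ≠ 5, so there is no saddle point; optimal play is mixed.
Let Row play a1 with probability p. Expected payoff against X: (-2)p + 5(1−p) = −7p + 5; against Y: 6p + (-9)(1−p) = 15p − 9.
Setting these equal: −7p + 5 = 15p − 9 ⇒ −22p = -14 ⇒ p = 7/11, and the value is (-7)·(7/11) + 5 = 6/11.
For Column: with q = P(X), equating a1's and a2's payoffs gives −8q + 6 = 14q − 9 ⇒ q = 15/22.

6/11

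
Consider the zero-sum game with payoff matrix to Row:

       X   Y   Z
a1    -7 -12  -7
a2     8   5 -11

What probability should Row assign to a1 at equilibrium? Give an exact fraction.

16/21

Row minima: a1 → -12, a2 → -11; maximin = -11.
Column maxima: X → 8, Y → 5, Z → -7; minimax = -7.
-11 ≠ -7, so there is no saddle point; optimal play is mixed.
X is strictly dominated by Y (it gives Row strictly more in every row), so Column never plays it.
On the remaining 2×2 (a1, a2 vs Y, Z):
Let Row play a1 with probability p. Expected payoff against Y: (-12)p + 5(1−p) = −17p + 5; against Z: (-7)p + (-11)(1−p) = 4p − 11.
Setting these equal: −17p + 5 = 4p − 11 ⇒ −21p = -16 ⇒ p = 16/21, and the value is (-17)·(16/21) + 5 = -167/21.
For Column: with q = P(Y), equating a1's and a2's payoffs gives −5q − 7 = 16q − 11 ⇒ q = 4/21.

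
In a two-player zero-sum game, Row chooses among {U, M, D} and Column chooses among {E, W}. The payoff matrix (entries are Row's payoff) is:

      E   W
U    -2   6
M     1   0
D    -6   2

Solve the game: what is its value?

Row minima: U → -2, M → 0, D → -6; maximin = 0.
Column maxima: E → 1, W → 6; minimax = 1.
0 ≠ 1, so there is no saddle point; optimal play is mixed.
D is strictly dominated by U, so Row never plays it.
On the remaining 2×2 (U, M vs E, W):
Let Row play U with probability p. Expected payoff against E: (-2)p + 1(1−p) = −3p + 1; against W: 6p + 0(1−p) = 6p.
Setting these equal: −3p + 1 = 6p ⇒ −9p = -1 ⇒ p = 1/9, and the value is (-3)·(1/9) + 1 = 2/3.
For Column: with q = P(E), equating U's and M's payoffs gives −8q + 6 = q ⇒ q = 2/3.

2/3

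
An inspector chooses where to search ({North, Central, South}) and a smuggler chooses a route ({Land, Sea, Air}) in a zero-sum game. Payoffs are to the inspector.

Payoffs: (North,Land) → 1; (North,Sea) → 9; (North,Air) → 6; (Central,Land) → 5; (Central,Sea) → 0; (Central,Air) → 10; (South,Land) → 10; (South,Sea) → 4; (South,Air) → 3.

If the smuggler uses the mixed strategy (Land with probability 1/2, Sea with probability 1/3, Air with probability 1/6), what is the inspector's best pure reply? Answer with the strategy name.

Expected payoff of North: (1/2)·1 + (1/3)·9 + (1/6)·6 = 9/2.
Expected payoff of Central: (1/2)·5 + (1/3)·0 + (1/6)·10 = 25/6.
Expected payoff of South: (1/2)·10 + (1/3)·4 + (1/6)·3 = 41/6.
The largest is 41/6, so the inspector's best response is South.

South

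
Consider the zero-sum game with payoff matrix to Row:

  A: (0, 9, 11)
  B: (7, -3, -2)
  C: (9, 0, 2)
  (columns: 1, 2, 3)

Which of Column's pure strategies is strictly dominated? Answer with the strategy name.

2 holds Row's payoff strictly below 3 in every row: 9 < 11, -3 < -2, 0 < 2.
So 3 is strictly dominated for Column.

3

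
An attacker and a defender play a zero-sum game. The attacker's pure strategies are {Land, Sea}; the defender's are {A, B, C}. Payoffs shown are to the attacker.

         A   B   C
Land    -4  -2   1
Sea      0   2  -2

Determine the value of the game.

Row minima: Land → -4, Sea → -2; maximin = -2.
Column maxima: A → 0, B → 2, C → 1; minimax = 0.
-2 ≠ 0, so there is no saddle point; optimal play is mixed.
B is strictly dominated by A (it gives the attacker strictly more in every row), so the defender never plays it.
On the remaining 2×2 (Land, Sea vs A, C):
Let the attacker play Land with probability p. Expected payoff against A: (-4)p + 0(1−p) = −4p; against C: 1p + (-2)(1−p) = 3p − 2.
Setting these equal: −4p = 3p − 2 ⇒ −7p = -2 ⇒ p = 2/7, and the value is (-4)·(2/7) = -8/7.
For the defender: with q = P(A), equating Land's and Sea's payoffs gives −5q + 1 = 2q − 2 ⇒ q = 3/7.

-8/7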